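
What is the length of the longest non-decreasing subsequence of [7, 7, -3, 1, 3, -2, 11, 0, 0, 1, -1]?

5

Scanning left to right, the best length ending at each element is: 7→1, 7→2, -3→1, 1→2, 3→3, -2→2, 11→4, 0→3, 0→4, 1→5, -1→3.
So the longest non-decreasing subsequence has length 5, e.g. -3, -2, 0, 0, 1.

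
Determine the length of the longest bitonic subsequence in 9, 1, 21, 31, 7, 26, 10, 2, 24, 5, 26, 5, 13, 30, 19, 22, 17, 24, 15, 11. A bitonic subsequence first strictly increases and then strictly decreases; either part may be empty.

One longest bitonic subsequence is 1, 7, 10, 24, 26, 30, 22, 17, 15, 11 (positions 2,5,7,9,11,14,16,17,19,20): it rises to 30 then falls. Length 10 is optimal.

10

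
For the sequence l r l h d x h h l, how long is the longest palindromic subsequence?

Using dp[i][j] = 2 + dp[i+1][j−1] if the ends match, else max(dp[i+1][j], dp[i][j−1]):
dp[1][9] = 5. A witness is lhhhl at positions 1,4,7,8,9.

5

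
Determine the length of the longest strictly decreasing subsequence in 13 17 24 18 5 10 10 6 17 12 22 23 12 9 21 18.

5

One longest decreasing subsequence is 24, 18, 17, 12, 9 (positions 3,4,9,10,14), of length 5; no longer one exists.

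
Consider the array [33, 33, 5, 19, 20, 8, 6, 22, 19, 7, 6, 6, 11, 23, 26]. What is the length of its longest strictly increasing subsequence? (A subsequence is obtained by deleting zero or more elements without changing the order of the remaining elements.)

6

One longest increasing subsequence is 5, 19, 20, 22, 23, 26 (positions 3,4,5,8,14,15), of length 6; no longer one exists.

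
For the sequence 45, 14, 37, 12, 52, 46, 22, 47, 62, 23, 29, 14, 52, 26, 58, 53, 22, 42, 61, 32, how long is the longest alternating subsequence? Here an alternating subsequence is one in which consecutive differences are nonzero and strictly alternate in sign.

16

Track the best alternating length ending on an up-step vs a down-step at each position: up/down = 1/1, 1/2, 3/2, 1/4, 5/1, 5/6, 5/6, 7/6, 7/1, 7/8, 9/8, 5/10, 11/8, 11/12, 13/8, 13/14, 11/14, 15/14, 15/8, 15/16.
The maximum over both is 16; one such subsequence is 45, 14, 37, 12, 52, 46, 47, 23, 29, 14, 52, 26, 58, 22, 42, 32.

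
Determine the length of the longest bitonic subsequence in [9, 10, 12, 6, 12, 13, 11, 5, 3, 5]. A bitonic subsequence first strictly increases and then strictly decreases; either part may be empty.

One longest bitonic subsequence is 9, 10, 12, 13, 11, 5, 3 (positions 1,2,3,6,7,8,9): it rises to 13 then falls. Length 7 is optimal.

7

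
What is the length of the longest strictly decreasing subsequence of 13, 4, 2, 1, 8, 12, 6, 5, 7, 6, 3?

5

One longest decreasing subsequence is 13, 8, 6, 5, 3 (positions 1,5,7,8,11), of length 5; no longer one exists.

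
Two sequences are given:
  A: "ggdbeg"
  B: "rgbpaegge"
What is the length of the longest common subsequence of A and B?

4

Backtracking the LCS table gives one alignment: g (A2,B2) → b (A4,B3) → e (A5,B6) → g (A6,B8).
So the longest common subsequence has length 4.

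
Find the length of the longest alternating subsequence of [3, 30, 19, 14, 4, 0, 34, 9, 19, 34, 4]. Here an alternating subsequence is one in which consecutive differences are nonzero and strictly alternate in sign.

7

A longest alternating subsequence is 3, 30, 19, 34, 9, 19, 4 (positions 1,2,3,7,8,9,11); its 6 consecutive differences strictly alternate in sign, and length 7 is optimal.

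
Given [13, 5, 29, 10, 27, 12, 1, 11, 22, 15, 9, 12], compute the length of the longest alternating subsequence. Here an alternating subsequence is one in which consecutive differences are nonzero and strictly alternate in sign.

9

Track the best alternating length ending on an up-step vs a down-step at each position: up/down = 1/1, 1/2, 3/1, 3/4, 5/4, 5/6, 1/6, 7/6, 7/6, 7/8, 7/8, 9/8.
The maximum over both is 9; one such subsequence is 13, 5, 29, 10, 27, 1, 11, 9, 12.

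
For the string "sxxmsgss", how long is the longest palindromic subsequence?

One longest palindromic subsequence is ssgss (positions 1,5,6,7,8); it reads the same forward and backward, and the interval DP gives dp[1][8] = 5.

5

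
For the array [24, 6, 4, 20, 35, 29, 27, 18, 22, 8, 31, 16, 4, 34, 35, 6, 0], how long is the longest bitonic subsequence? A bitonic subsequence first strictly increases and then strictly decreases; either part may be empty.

9

Let inc[i] be the LIS ending at i and dec[i] the longest strictly decreasing subsequence starting at i. inc = [1, 1, 1, 2, 3, 3, 3, 2, 3, 2, 4, 3, 1, 5, 6, 2, 1], dec = [6, 3, 2, 5, 7, 6, 5, 4, 4, 3, 4, 3, 2, 3, 3, 2, 1].
max_i inc[i]+dec[i]−1 = 9, with one witness 6, 20, 35, 29, 27, 22, 16, 6, 0.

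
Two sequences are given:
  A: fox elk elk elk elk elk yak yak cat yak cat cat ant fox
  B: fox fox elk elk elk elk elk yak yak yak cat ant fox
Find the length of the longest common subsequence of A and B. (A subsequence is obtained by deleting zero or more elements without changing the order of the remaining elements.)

A longest common subsequence is fox, elk, elk, elk, elk, elk, yak, yak, yak, cat, ant, fox (length 12); the LCS DP confirms no longer common subsequence exists.

12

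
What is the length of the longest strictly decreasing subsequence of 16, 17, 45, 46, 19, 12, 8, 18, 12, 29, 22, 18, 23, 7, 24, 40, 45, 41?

Let dp[i] be the longest decreasing subsequence ending at position i. Then dp = [1, 1, 1, 1, 2, 3, 4, 3, 4, 2, 3, 4, 3, 5, 3, 2, 2, 3].
The maximum is 5; one witness is 45, 19, 12, 8, 7 at positions 3,5,6,7,14.

5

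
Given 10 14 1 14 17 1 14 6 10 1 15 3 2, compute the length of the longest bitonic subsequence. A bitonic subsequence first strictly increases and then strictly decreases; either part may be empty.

7

Let inc[i] be the LIS ending at i and dec[i] the longest strictly decreasing subsequence starting at i. inc = [1, 2, 1, 2, 3, 1, 2, 2, 3, 1, 4, 2, 2], dec = [4, 4, 1, 4, 5, 1, 4, 3, 3, 1, 3, 2, 1].
max_i inc[i]+dec[i]−1 = 7, with one witness 10, 14, 17, 14, 10, 3, 2.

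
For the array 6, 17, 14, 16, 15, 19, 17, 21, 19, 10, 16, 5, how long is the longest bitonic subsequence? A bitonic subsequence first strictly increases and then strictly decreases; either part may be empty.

Let inc[i] be the LIS ending at i and dec[i] the longest strictly decreasing subsequence starting at i. inc = [1, 2, 2, 3, 3, 4, 4, 5, 5, 2, 4, 1], dec = [2, 5, 3, 4, 3, 4, 3, 4, 3, 2, 2, 1].
max_i inc[i]+dec[i]−1 = 8, with one witness 6, 14, 16, 19, 21, 19, 16, 5.

8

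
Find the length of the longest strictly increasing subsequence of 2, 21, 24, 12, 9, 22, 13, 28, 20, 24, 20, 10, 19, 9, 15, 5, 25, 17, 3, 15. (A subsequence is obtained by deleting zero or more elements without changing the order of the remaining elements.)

Scanning left to right, the best length ending at each element is: 2→1, 21→2, 24→3, 12→2, 9→2, 22→3, 13→3, 28→4, 20→4, 24→5, 20→4, 10→3, 19→4, 9→2, 15→4, 5→2, 25→6, 17→5, 3→2, 15→4.
So the longest increasing subsequence has length 6, e.g. 2, 12, 13, 20, 24, 25.

6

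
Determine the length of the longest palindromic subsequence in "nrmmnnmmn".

8

One longest palindromic subsequence is nmmnnmmn (positions 1,3,4,5,6,7,8,9); it reads the same forward and backward, and the interval DP gives dp[1][9] = 8.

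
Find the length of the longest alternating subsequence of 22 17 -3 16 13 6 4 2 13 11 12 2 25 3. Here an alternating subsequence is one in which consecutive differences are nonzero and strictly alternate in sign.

10

A longest alternating subsequence is 22, -3, 16, 6, 13, 11, 12, 2, 25, 3 (positions 1,3,4,6,9,10,11,12,13,14); its 9 consecutive differences strictly alternate in sign, and length 10 is optimal.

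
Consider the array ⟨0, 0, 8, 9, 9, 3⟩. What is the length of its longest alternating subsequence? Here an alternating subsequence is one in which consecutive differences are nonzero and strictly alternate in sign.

Track the best alternating length ending on an up-step vs a down-step at each position: up/down = 1/1, 1/1, 2/1, 2/1, 2/1, 2/3.
The maximum over both is 3; one such subsequence is 0, 8, 3.

3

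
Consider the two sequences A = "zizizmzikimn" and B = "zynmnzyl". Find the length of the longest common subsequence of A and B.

3

A longest common subsequence is zmz (length 3); the LCS DP confirms no longer common subsequence exists.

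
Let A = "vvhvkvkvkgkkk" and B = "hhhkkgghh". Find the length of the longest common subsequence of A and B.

Backtracking the LCS table gives one alignment: h (A3,B3) → k (A5,B4) → k (A7,B5) → g (A10,B7).
So the longest common subsequence has length 4.

4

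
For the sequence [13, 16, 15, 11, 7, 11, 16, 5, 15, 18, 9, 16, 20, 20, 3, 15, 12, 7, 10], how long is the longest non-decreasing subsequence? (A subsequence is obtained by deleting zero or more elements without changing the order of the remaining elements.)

One longest non-decreasing subsequence is 13, 16, 16, 18, 20, 20 (positions 1,2,7,10,13,14), of length 6; no longer one exists.

6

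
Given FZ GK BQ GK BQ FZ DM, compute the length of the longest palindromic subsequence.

5

Using dp[i][j] = 2 + dp[i+1][j−1] if the ends match, else max(dp[i+1][j], dp[i][j−1]):
dp[1][7] = 5. A witness is FZ BQ GK BQ FZ at positions 1,3,4,5,6.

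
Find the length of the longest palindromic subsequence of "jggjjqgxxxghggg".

9

One longest palindromic subsequence is gggxxxggg (positions 2,3,7,8,9,10,13,14,15); it reads the same forward and backward, and the interval DP gives dp[1][15] = 9.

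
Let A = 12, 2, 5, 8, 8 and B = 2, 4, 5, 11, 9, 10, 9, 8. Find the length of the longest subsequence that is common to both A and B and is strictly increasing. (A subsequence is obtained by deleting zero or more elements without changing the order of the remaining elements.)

For each value that appears in both, track the longest common increasing run ending there.
The best achievable length is 3; one witness is 2, 5, 8 (A-positions 2,3,4, B-positions 1,3,8).

3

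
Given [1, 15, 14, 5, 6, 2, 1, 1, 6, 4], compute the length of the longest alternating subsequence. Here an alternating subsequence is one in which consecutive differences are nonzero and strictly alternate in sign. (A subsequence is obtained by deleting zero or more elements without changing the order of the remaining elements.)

7

Track the best alternating length ending on an up-step vs a down-step at each position: up/down = 1/1, 2/1, 2/3, 2/3, 4/3, 2/5, 1/5, 1/5, 6/3, 6/7.
The maximum over both is 7; one such subsequence is 1, 15, 5, 6, 2, 6, 4.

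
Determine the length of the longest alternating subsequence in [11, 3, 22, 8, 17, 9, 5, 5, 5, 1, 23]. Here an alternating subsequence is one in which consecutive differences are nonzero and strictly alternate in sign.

Track the best alternating length ending on an up-step vs a down-step at each position: up/down = 1/1, 1/2, 3/1, 3/4, 5/4, 5/6, 3/6, 3/6, 3/6, 1/6, 7/1.
The maximum over both is 7; one such subsequence is 11, 3, 22, 8, 17, 9, 23.

7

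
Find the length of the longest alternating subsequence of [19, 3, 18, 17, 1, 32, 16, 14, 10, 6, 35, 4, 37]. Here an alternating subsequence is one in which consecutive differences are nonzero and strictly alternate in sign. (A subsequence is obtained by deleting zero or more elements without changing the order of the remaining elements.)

Track the best alternating length ending on an up-step vs a down-step at each position: up/down = 1/1, 1/2, 3/2, 3/4, 1/4, 5/1, 5/6, 5/6, 5/6, 5/6, 7/1, 5/8, 9/1.
The maximum over both is 9; one such subsequence is 19, 3, 18, 17, 32, 16, 35, 4, 37.

9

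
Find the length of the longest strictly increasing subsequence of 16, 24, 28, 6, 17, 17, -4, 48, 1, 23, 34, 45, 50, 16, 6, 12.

Scanning left to right, the best length ending at each element is: 16→1, 24→2, 28→3, 6→1, 17→2, 17→2, -4→1, 48→4, 1→2, 23→3, 34→4, 45→5, 50→6, 16→3, 6→3, 12→4.
So the longest increasing subsequence has length 6, e.g. 16, 24, 28, 34, 45, 50.

6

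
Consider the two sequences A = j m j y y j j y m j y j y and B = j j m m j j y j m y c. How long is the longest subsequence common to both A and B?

A longest common subsequence is jmjyjmy (length 7); the LCS DP confirms no longer common subsequence exists.

7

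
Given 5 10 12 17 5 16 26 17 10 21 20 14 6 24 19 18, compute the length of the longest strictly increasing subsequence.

Let dp[i] be the longest increasing subsequence ending at position i. Then dp = [1, 2, 3, 4, 1, 4, 5, 5, 2, 6, 6, 4, 2, 7, 6, 6].
The maximum is 7; one witness is 5, 10, 12, 16, 17, 21, 24 at positions 1,2,3,6,8,10,14.

7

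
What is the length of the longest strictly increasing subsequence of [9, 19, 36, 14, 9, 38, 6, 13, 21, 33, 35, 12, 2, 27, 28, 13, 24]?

One longest increasing subsequence is 9, 19, 21, 33, 35 (positions 1,2,9,10,11), of length 5; no longer one exists.

5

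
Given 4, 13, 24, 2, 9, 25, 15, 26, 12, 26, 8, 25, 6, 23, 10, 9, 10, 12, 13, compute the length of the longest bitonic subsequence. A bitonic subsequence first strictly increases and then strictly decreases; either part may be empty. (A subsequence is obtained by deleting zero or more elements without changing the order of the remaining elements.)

9

One longest bitonic subsequence is 4, 13, 24, 25, 26, 25, 23, 10, 9 (positions 1,2,3,6,8,12,14,15,16): it rises to 26 then falls. Length 9 is optimal.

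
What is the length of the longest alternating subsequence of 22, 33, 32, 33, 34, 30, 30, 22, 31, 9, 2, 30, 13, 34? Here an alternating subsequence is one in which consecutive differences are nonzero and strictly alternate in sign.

10

A longest alternating subsequence is 22, 33, 32, 33, 30, 31, 9, 30, 13, 34 (positions 1,2,3,4,6,9,10,12,13,14); its 9 consecutive differences strictly alternate in sign, and length 10 is optimal.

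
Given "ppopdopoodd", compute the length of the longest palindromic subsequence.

5

Using dp[i][j] = 2 + dp[i+1][j−1] if the ends match, else max(dp[i+1][j], dp[i][j−1]):
dp[1][11] = 5. A witness is doood at positions 5,6,8,9,11.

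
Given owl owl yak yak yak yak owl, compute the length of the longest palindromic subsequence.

6

Using dp[i][j] = 2 + dp[i+1][j−1] if the ends match, else max(dp[i+1][j], dp[i][j−1]):
dp[1][7] = 6. A witness is owl yak yak yak yak owl at positions 1,3,4,5,6,7.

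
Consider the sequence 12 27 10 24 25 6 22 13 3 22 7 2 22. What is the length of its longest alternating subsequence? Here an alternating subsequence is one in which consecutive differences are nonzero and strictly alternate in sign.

A longest alternating subsequence is 12, 27, 10, 24, 6, 22, 13, 22, 7, 22 (positions 1,2,3,4,6,7,8,10,11,13); its 9 consecutive differences strictly alternate in sign, and length 10 is optimal.

10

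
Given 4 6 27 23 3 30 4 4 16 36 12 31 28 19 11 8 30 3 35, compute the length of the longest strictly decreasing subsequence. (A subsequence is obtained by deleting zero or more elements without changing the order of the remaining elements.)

One longest decreasing subsequence is 27, 23, 16, 12, 11, 8, 3 (positions 3,4,9,11,15,16,18), of length 7; no longer one exists.

7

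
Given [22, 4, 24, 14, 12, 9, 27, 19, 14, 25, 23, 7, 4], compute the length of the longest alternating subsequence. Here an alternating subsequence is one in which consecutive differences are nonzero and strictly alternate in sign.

Track the best alternating length ending on an up-step vs a down-step at each position: up/down = 1/1, 1/2, 3/1, 3/4, 3/4, 3/4, 5/1, 5/6, 5/6, 7/6, 7/8, 3/8, 1/8.
The maximum over both is 8; one such subsequence is 22, 4, 24, 14, 27, 19, 25, 23.

8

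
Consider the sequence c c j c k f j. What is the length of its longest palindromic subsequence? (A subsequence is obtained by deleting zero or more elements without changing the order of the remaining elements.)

Using dp[i][j] = 2 + dp[i+1][j−1] if the ends match, else max(dp[i+1][j], dp[i][j−1]):
dp[1][7] = 3. A witness is jfj at positions 3,6,7.

3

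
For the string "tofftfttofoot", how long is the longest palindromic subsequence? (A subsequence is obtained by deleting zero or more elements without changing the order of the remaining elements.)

One longest palindromic subsequence is toftttfot (positions 1,2,4,5,7,8,10,12,13); it reads the same forward and backward, and the interval DP gives dp[1][13] = 9.

9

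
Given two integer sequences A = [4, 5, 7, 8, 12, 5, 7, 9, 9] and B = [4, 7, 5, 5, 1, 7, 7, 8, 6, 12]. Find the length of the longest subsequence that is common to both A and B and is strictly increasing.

5

A longest common strictly increasing subsequence is 4, 5, 7, 8, 12 (length 5); it appears in order in both A and B, and no longer such subsequence exists.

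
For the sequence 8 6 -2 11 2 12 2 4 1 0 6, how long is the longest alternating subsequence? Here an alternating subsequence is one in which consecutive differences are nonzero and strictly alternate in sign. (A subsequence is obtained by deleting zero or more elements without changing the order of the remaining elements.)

A longest alternating subsequence is 8, 6, 11, 2, 12, 2, 4, 1, 6 (positions 1,2,4,5,6,7,8,9,11); its 8 consecutive differences strictly alternate in sign, and length 9 is optimal.

9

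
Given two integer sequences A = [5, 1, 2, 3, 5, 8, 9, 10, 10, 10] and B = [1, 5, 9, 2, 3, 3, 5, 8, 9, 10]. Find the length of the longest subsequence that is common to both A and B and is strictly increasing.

For each value that appears in both, track the longest common increasing run ending there.
The best achievable length is 7; one witness is 1, 2, 3, 5, 8, 9, 10 (A-positions 2,3,4,5,6,7,8, B-positions 1,4,5,7,8,9,10).

7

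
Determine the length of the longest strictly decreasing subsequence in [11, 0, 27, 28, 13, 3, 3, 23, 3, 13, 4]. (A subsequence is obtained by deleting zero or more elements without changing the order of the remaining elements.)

4

Let dp[i] be the longest decreasing subsequence ending at position i. Then dp = [1, 2, 1, 1, 2, 3, 3, 2, 3, 3, 4].
The maximum is 4; one witness is 27, 23, 13, 4 at positions 3,8,10,11.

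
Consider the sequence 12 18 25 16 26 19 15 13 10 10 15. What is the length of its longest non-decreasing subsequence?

4

One longest non-decreasing subsequence is 12, 18, 25, 26 (positions 1,2,3,5), of length 4; no longer one exists.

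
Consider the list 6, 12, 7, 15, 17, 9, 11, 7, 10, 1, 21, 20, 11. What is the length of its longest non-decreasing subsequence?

5

Let dp[i] be the longest non-decreasing subsequence ending at position i. Then dp = [1, 2, 2, 3, 4, 3, 4, 3, 4, 1, 5, 5, 5].
The maximum is 5; one witness is 6, 12, 15, 17, 21 at positions 1,2,4,5,11.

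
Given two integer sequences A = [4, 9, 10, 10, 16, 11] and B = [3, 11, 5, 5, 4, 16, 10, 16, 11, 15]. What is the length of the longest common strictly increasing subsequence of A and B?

For each value that appears in both, track the longest common increasing run ending there.
The best achievable length is 3; one witness is 4, 10, 16 (A-positions 1,3,5, B-positions 5,7,8).

3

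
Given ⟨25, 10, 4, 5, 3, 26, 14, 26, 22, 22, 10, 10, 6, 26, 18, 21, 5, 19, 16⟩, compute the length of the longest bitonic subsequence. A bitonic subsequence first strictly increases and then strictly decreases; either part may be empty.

8

Let inc[i] be the LIS ending at i and dec[i] the longest strictly decreasing subsequence starting at i. inc = [1, 1, 1, 2, 1, 3, 3, 4, 4, 4, 3, 3, 3, 5, 4, 5, 2, 5, 4], dec = [5, 3, 2, 2, 1, 5, 4, 5, 4, 4, 3, 3, 2, 4, 2, 3, 1, 2, 1].
max_i inc[i]+dec[i]−1 = 8, with one witness 4, 5, 14, 26, 22, 21, 19, 16.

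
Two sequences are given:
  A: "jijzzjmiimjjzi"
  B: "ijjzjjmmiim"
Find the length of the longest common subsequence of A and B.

Backtracking the LCS table gives one alignment: j (A1,B2) → j (A3,B3) → z (A4,B4) → j (A6,B6) → m (A7,B8) → i (A8,B9) → i (A9,B10) → m (A10,B11).
So the longest common subsequence has length 8.

8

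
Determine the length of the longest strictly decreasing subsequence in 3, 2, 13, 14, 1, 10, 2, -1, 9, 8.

Let dp[i] be the longest decreasing subsequence ending at position i. Then dp = [1, 2, 1, 1, 3, 2, 3, 4, 3, 4].
The maximum is 4; one witness is 3, 2, 1, -1 at positions 1,2,5,8.

4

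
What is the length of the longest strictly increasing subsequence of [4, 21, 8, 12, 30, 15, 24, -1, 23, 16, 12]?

5

Let dp[i] be the longest increasing subsequence ending at position i. Then dp = [1, 2, 2, 3, 4, 4, 5, 1, 5, 5, 3].
The maximum is 5; one witness is 4, 8, 12, 15, 24 at positions 1,3,4,6,7.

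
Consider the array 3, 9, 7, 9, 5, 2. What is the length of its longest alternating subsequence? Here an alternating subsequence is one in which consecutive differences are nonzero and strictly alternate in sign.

5

A longest alternating subsequence is 3, 9, 7, 9, 5 (positions 1,2,3,4,5); its 4 consecutive differences strictly alternate in sign, and length 5 is optimal.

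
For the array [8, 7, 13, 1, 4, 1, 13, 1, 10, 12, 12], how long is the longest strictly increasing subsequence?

4

Scanning left to right, the best length ending at each element is: 8→1, 7→1, 13→2, 1→1, 4→2, 1→1, 13→3, 1→1, 10→3, 12→4, 12→4.
So the longest increasing subsequence has length 4, e.g. 1, 4, 10, 12.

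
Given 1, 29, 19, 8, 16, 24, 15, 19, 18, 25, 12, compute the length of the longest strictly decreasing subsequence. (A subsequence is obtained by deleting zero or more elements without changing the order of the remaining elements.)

5

Scanning left to right, the best length ending at each element is: 1→1, 29→1, 19→2, 8→3, 16→3, 24→2, 15→4, 19→3, 18→4, 25→2, 12→5.
So the longest decreasing subsequence has length 5, e.g. 29, 19, 16, 15, 12.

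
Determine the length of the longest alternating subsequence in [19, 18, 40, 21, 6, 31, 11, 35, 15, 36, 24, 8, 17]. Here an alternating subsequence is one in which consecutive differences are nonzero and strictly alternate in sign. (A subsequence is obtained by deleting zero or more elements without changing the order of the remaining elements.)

Track the best alternating length ending on an up-step vs a down-step at each position: up/down = 1/1, 1/2, 3/1, 3/4, 1/4, 5/4, 5/6, 7/4, 7/8, 9/4, 9/10, 5/10, 11/10.
The maximum over both is 11; one such subsequence is 19, 18, 40, 21, 31, 11, 35, 15, 36, 8, 17.

11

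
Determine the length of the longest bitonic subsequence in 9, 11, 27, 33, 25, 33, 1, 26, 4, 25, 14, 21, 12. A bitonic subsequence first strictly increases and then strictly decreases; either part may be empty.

One longest bitonic subsequence is 9, 11, 27, 33, 26, 25, 21, 12 (positions 1,2,3,4,8,10,12,13): it rises to 33 then falls. Length 8 is optimal.

8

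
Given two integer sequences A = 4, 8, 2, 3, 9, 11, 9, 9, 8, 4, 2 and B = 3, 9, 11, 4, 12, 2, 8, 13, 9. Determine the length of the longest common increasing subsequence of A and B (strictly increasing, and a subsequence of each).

3

For each value that appears in both, track the longest common increasing run ending there.
The best achievable length is 3; one witness is 3, 9, 11 (A-positions 4,5,6, B-positions 1,2,3).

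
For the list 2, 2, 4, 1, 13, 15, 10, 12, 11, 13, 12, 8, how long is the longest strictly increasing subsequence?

5

Scanning left to right, the best length ending at each element is: 2→1, 2→1, 4→2, 1→1, 13→3, 15→4, 10→3, 12→4, 11→4, 13→5, 12→5, 8→3.
So the longest increasing subsequence has length 5, e.g. 2, 4, 10, 12, 13.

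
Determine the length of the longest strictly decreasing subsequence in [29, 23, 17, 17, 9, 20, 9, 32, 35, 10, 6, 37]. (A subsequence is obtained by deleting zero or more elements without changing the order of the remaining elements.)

5

Let dp[i] be the longest decreasing subsequence ending at position i. Then dp = [1, 2, 3, 3, 4, 3, 4, 1, 1, 4, 5, 1].
The maximum is 5; one witness is 29, 23, 17, 9, 6 at positions 1,2,3,5,11.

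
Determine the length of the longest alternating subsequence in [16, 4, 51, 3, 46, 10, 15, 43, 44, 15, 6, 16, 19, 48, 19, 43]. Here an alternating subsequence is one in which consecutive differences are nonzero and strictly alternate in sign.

11

A longest alternating subsequence is 16, 4, 51, 3, 46, 10, 43, 15, 48, 19, 43 (positions 1,2,3,4,5,6,8,10,14,15,16); its 10 consecutive differences strictly alternate in sign, and length 11 is optimal.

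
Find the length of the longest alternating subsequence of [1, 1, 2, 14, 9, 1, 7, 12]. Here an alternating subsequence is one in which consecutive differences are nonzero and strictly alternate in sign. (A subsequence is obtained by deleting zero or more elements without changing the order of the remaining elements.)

4

A longest alternating subsequence is 1, 2, 1, 7 (positions 1,3,6,7); its 3 consecutive differences strictly alternate in sign, and length 4 is optimal.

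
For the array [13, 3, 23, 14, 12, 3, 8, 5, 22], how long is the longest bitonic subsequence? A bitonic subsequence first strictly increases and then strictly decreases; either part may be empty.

6

One longest bitonic subsequence is 13, 23, 14, 12, 8, 5 (positions 1,3,4,5,7,8): it rises to 23 then falls. Length 6 is optimal.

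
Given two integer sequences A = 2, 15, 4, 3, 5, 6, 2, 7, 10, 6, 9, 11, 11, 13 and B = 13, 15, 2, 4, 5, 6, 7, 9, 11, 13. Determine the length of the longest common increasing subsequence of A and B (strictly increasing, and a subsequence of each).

For each value that appears in both, track the longest common increasing run ending there.
The best achievable length is 8; one witness is 2, 4, 5, 6, 7, 9, 11, 13 (A-positions 1,3,5,6,8,11,12,14, B-positions 3,4,5,6,7,8,9,10).

8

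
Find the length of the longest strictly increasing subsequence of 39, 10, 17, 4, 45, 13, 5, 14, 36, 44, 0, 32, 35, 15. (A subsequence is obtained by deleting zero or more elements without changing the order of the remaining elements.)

Let dp[i] be the longest increasing subsequence ending at position i. Then dp = [1, 1, 2, 1, 3, 2, 2, 3, 4, 5, 1, 4, 5, 4].
The maximum is 5; one witness is 10, 13, 14, 36, 44 at positions 2,6,8,9,10.

5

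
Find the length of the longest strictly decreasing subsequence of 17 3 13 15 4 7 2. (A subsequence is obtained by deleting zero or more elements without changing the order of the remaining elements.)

Let dp[i] be the longest decreasing subsequence ending at position i. Then dp = [1, 2, 2, 2, 3, 3, 4].
The maximum is 4; one witness is 17, 13, 4, 2 at positions 1,3,5,7.

4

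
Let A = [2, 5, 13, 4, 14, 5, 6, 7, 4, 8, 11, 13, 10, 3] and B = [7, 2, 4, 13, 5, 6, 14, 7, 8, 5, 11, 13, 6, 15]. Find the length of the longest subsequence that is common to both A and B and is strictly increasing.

8

For each value that appears in both, track the longest common increasing run ending there.
The best achievable length is 8; one witness is 2, 4, 5, 6, 7, 8, 11, 13 (A-positions 1,4,6,7,8,10,11,12, B-positions 2,3,5,6,8,9,11,12).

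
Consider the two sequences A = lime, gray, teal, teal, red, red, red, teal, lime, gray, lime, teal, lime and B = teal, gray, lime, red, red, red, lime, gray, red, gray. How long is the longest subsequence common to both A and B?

6

A longest common subsequence is lime, red, red, red, lime, gray (length 6); the LCS DP confirms no longer common subsequence exists.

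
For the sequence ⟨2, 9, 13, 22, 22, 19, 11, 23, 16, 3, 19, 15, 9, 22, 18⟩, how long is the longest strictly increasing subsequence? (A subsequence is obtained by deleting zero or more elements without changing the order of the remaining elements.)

Scanning left to right, the best length ending at each element is: 2→1, 9→2, 13→3, 22→4, 22→4, 19→4, 11→3, 23→5, 16→4, 3→2, 19→5, 15→4, 9→3, 22→6, 18→5.
So the longest increasing subsequence has length 6, e.g. 2, 9, 13, 16, 19, 22.

6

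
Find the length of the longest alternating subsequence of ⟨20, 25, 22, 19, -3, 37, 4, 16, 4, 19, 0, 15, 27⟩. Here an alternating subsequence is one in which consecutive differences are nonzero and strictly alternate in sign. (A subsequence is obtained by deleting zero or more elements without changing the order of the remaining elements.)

A longest alternating subsequence is 20, 25, 22, 37, 4, 16, 4, 19, 0, 15 (positions 1,2,3,6,7,8,9,10,11,12); its 9 consecutive differences strictly alternate in sign, and length 10 is optimal.

10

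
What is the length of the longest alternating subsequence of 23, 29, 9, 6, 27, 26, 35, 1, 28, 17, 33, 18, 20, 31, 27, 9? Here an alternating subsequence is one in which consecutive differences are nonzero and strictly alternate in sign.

13

A longest alternating subsequence is 23, 29, 9, 27, 26, 35, 1, 28, 17, 33, 18, 31, 27 (positions 1,2,3,5,6,7,8,9,10,11,12,14,15); its 12 consecutive differences strictly alternate in sign, and length 13 is optimal.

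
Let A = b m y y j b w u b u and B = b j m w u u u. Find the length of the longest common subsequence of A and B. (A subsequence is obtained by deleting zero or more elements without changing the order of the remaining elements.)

A longest common subsequence is bmwuu (length 5); the LCS DP confirms no longer common subsequence exists.

5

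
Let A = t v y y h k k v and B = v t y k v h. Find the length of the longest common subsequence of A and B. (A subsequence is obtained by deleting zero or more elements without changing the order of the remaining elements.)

A longest common subsequence is tykv (length 4); the LCS DP confirms no longer common subsequence exists.

4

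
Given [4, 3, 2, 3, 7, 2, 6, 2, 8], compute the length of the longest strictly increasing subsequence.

One longest increasing subsequence is 2, 3, 7, 8 (positions 3,4,5,9), of length 4; no longer one exists.

4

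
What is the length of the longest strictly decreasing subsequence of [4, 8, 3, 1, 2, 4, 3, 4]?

One longest decreasing subsequence is 4, 3, 1 (positions 1,3,4), of length 3; no longer one exists.

3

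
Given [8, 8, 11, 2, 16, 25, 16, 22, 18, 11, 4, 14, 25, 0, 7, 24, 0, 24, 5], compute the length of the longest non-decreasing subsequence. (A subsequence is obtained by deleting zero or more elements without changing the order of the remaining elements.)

Let dp[i] be the longest non-decreasing subsequence ending at position i. Then dp = [1, 2, 3, 1, 4, 5, 5, 6, 6, 4, 2, 5, 7, 1, 3, 7, 2, 8, 3].
The maximum is 8; one witness is 8, 8, 11, 16, 16, 22, 24, 24 at positions 1,2,3,5,7,8,16,18.

8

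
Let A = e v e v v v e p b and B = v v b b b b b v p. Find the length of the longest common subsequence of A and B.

A longest common subsequence is vvvp (length 4); the LCS DP confirms no longer common subsequence exists.

4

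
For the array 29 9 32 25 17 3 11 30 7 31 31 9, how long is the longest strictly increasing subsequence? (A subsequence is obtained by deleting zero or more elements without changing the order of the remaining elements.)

Let dp[i] be the longest increasing subsequence ending at position i. Then dp = [1, 1, 2, 2, 2, 1, 2, 3, 2, 4, 4, 3].
The maximum is 4; one witness is 9, 25, 30, 31 at positions 2,4,8,10.

4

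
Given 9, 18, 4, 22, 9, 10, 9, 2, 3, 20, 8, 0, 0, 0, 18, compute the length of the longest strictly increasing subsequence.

One longest increasing subsequence is 4, 9, 10, 20 (positions 3,5,6,10), of length 4; no longer one exists.

4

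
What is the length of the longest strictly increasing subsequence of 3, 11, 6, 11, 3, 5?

3

One longest increasing subsequence is 3, 6, 11 (positions 1,3,4), of length 3; no longer one exists.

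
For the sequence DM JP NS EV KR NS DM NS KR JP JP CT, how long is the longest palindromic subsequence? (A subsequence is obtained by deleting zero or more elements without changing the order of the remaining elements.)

One longest palindromic subsequence is JP KR NS DM NS KR JP (positions 2,5,6,7,8,9,11); it reads the same forward and backward, and the interval DP gives dp[1][12] = 7.

7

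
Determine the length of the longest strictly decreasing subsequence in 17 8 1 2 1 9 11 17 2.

Let dp[i] be the longest decreasing subsequence ending at position i. Then dp = [1, 2, 3, 3, 4, 2, 2, 1, 3].
The maximum is 4; one witness is 17, 8, 2, 1 at positions 1,2,4,5.

4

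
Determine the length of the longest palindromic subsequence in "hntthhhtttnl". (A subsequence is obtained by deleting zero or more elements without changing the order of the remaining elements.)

One longest palindromic subsequence is ntthhhttn (positions 2,3,4,5,6,7,9,10,11); it reads the same forward and backward, and the interval DP gives dp[1][12] = 9.

9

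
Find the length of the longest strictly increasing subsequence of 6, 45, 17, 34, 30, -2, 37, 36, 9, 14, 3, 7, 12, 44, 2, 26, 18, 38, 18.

One longest increasing subsequence is -2, 3, 7, 12, 26, 38 (positions 6,11,12,13,16,18), of length 6; no longer one exists.

6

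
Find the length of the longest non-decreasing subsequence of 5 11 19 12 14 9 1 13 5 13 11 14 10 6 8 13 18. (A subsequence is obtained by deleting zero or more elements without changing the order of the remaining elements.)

7

Let dp[i] be the longest non-decreasing subsequence ending at position i. Then dp = [1, 2, 3, 3, 4, 2, 1, 4, 2, 5, 3, 6, 3, 3, 4, 6, 7].
The maximum is 7; one witness is 5, 11, 12, 13, 13, 14, 18 at positions 1,2,4,8,10,12,17.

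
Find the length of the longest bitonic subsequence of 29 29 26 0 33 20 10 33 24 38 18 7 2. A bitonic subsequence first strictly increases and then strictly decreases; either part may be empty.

Let inc[i] be the LIS ending at i and dec[i] the longest strictly decreasing subsequence starting at i. inc = [1, 1, 1, 1, 2, 2, 2, 3, 3, 4, 3, 2, 2], dec = [6, 6, 5, 1, 5, 4, 3, 5, 4, 4, 3, 2, 1].
max_i inc[i]+dec[i]−1 = 7, with one witness 0, 20, 33, 24, 18, 7, 2.

7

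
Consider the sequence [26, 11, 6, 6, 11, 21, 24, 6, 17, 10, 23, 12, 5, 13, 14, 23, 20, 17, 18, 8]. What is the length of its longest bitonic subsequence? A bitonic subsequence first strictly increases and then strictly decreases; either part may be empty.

9

Let inc[i] be the LIS ending at i and dec[i] the longest strictly decreasing subsequence starting at i. inc = [1, 1, 1, 1, 2, 3, 4, 1, 3, 2, 4, 3, 1, 4, 5, 6, 6, 6, 7, 2], dec = [6, 3, 2, 2, 3, 4, 5, 2, 3, 2, 4, 2, 1, 2, 2, 4, 3, 2, 2, 1].
max_i inc[i]+dec[i]−1 = 9, with one witness 6, 11, 12, 13, 14, 23, 20, 18, 8.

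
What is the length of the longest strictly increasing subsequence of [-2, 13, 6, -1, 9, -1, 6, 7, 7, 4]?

Let dp[i] be the longest increasing subsequence ending at position i. Then dp = [1, 2, 2, 2, 3, 2, 3, 4, 4, 3].
The maximum is 4; one witness is -2, -1, 6, 7 at positions 1,4,7,8.

4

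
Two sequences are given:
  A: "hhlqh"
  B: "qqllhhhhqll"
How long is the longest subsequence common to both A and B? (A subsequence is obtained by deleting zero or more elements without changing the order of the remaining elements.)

3

A longest common subsequence is hhl (length 3); the LCS DP confirms no longer common subsequence exists.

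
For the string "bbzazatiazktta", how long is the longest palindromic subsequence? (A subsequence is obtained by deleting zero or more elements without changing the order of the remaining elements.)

Using dp[i][j] = 2 + dp[i+1][j−1] if the ends match, else max(dp[i+1][j], dp[i][j−1]):
dp[1][14] = 7. A witness is azaiaza at positions 4,5,6,8,9,10,14.

7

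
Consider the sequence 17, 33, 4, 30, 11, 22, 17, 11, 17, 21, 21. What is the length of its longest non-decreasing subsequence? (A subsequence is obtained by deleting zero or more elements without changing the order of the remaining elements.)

Scanning left to right, the best length ending at each element is: 17→1, 33→2, 4→1, 30→2, 11→2, 22→3, 17→3, 11→3, 17→4, 21→5, 21→6.
So the longest non-decreasing subsequence has length 6, e.g. 4, 11, 17, 17, 21, 21.

6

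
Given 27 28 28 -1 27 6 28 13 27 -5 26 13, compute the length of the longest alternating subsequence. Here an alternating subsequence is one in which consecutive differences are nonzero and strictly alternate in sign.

11

A longest alternating subsequence is 27, 28, -1, 27, 6, 28, 13, 27, -5, 26, 13 (positions 1,2,4,5,6,7,8,9,10,11,12); its 10 consecutive differences strictly alternate in sign, and length 11 is optimal.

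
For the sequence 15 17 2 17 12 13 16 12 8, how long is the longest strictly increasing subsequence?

One longest increasing subsequence is 2, 12, 13, 16 (positions 3,5,6,7), of length 4; no longer one exists.

4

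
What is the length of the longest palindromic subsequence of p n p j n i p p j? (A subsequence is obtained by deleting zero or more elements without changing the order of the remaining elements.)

Using dp[i][j] = 2 + dp[i+1][j−1] if the ends match, else max(dp[i+1][j], dp[i][j−1]):
dp[1][9] = 5. A witness is ppipp at positions 1,3,6,7,8.

5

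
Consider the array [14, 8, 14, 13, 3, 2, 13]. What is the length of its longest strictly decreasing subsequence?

Scanning left to right, the best length ending at each element is: 14→1, 8→2, 14→1, 13→2, 3→3, 2→4, 13→2.
So the longest decreasing subsequence has length 4, e.g. 14, 8, 3, 2.

4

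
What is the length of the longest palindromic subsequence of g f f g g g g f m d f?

8

One longest palindromic subsequence is ffggggff (positions 2,3,4,5,6,7,8,11); it reads the same forward and backward, and the interval DP gives dp[1][11] = 8.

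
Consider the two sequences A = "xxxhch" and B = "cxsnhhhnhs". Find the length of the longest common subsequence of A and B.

Backtracking the LCS table gives one alignment: x (A1,B2) → h (A4,B7) → h (A6,B9).
So the longest common subsequence has length 3.

3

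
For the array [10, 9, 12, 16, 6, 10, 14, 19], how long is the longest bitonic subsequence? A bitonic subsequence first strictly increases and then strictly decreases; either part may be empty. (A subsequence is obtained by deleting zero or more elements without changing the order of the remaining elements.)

4

Let inc[i] be the LIS ending at i and dec[i] the longest strictly decreasing subsequence starting at i. inc = [1, 1, 2, 3, 1, 2, 3, 4], dec = [3, 2, 2, 2, 1, 1, 1, 1].
max_i inc[i]+dec[i]−1 = 4, with one witness 10, 12, 16, 14.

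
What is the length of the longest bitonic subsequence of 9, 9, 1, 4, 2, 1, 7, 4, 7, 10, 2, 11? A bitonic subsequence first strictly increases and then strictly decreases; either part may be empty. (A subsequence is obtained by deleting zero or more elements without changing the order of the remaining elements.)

6

Let inc[i] be the LIS ending at i and dec[i] the longest strictly decreasing subsequence starting at i. inc = [1, 1, 1, 2, 2, 1, 3, 3, 4, 5, 2, 6], dec = [4, 4, 1, 3, 2, 1, 3, 2, 2, 2, 1, 1].
max_i inc[i]+dec[i]−1 = 6, with one witness 1, 2, 4, 7, 10, 2.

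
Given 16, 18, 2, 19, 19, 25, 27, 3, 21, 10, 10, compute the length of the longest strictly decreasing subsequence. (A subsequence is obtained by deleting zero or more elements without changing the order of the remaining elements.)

Let dp[i] be the longest decreasing subsequence ending at position i. Then dp = [1, 1, 2, 1, 1, 1, 1, 2, 2, 3, 3].
The maximum is 3; one witness is 25, 21, 10 at positions 6,9,10.

3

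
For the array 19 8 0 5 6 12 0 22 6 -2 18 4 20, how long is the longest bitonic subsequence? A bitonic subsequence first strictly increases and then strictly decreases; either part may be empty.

One longest bitonic subsequence is 0, 5, 6, 12, 22, 18, 4 (positions 3,4,5,6,8,11,12): it rises to 22 then falls. Length 7 is optimal.

7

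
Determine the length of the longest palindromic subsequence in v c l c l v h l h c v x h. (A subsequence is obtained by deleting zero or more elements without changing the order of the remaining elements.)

7

Using dp[i][j] = 2 + dp[i+1][j−1] if the ends match, else max(dp[i+1][j], dp[i][j−1]):
dp[1][13] = 7. A witness is vchlhcv at positions 1,2,7,8,9,10,11.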